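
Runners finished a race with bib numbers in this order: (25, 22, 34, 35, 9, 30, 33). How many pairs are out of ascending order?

Count, for each position, how many later elements it exceeds:
25 → 22, 9 → 2
22 → 9 → 1
34 → 9, 30, 33 → 3
35 → 9, 30, 33 → 3
9 → none → 0
30 → none → 0
33 → none → 0
Sum: 2 + 1 + 3 + 3 + 0 + 0 + 0 = 9

9 out-of-order pairs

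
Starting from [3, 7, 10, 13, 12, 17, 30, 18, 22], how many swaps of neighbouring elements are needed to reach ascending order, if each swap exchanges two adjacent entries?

Each adjacent swap fixes exactly one inversion, so the minimum swap count equals the number of inversions.
Count inversions — for each element, later elements that are smaller:
3: none → 0
7: none → 0
10: none → 0
13: 12 → 1
12: none → 0
17: none → 0
30: 18, 22 → 2
18: none → 0
22: none → 0
Total inversions: 0 + 0 + 0 + 1 + 0 + 0 + 2 + 0 + 0 = 3

There are 3 adjacent swaps.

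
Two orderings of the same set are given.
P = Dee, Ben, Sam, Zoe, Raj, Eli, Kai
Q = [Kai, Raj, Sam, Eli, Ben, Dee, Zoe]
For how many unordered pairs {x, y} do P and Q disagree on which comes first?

Assign each item its position (1..7) in the first ordering, then rewrite the second ordering as that position sequence:
positions: Dee→1, Ben→2, Sam→3, Zoe→4, Raj→5, Eli→6, Kai→7
second ordering as positions: [7, 5, 3, 6, 2, 1, 4]
Discordant pairs = inversions in this position sequence.
7: 5, 3, 6, 2, 1, 4 → 6
5: 3, 2, 1, 4 → 4
3: 2, 1 → 2
6: 2, 1, 4 → 3
2: 1 → 1
1: 0
4: 0
Total: 6 + 4 + 2 + 3 + 1 + 0 + 0 = 16

16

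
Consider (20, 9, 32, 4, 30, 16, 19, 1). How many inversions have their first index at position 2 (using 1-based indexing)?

2

The element at index 2 is 9.
Elements after it: 32, 4, 30, 16, 19, 1
Those smaller than 9: 4, 1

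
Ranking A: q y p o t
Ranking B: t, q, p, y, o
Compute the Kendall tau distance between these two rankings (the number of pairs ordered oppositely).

5 discordant pairs

Assign each item its position (1..5) in the first ordering, then rewrite the second ordering as that position sequence:
positions: q→1, y→2, p→3, o→4, t→5
second ordering as positions: [5, 1, 3, 2, 4]
Discordant pairs = inversions in this position sequence.
5: 1, 3, 2, 4 → 4
1: 0
3: 2 → 1
2: 0
4: 0
Total: 4 + 0 + 1 + 0 + 0 = 5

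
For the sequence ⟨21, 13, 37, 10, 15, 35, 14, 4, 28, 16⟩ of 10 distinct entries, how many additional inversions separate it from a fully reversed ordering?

21 inversions short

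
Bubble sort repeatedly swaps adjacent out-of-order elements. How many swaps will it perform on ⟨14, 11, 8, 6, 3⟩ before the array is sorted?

Each adjacent swap fixes exactly one inversion, so the minimum swap count equals the number of inversions.
Count inversions — for each element, later elements that are smaller:
14: 11, 8, 6, 3 → 4
11: 8, 6, 3 → 3
8: 6, 3 → 2
6: 3 → 1
3: none → 0
Total inversions: 4 + 3 + 2 + 1 + 0 = 10

There are 10 adjacent swaps.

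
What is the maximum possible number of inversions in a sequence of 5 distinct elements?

10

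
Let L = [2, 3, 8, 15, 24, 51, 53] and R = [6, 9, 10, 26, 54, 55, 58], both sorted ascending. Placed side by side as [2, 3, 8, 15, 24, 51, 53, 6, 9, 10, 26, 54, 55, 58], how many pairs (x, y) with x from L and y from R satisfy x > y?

15 cross-inversions

Take each right-half value and tally the left-half values above it:
r = 6: 8, 15, 24, 51, 53 → 5
r = 9: 15, 24, 51, 53 → 4
r = 10: 15, 24, 51, 53 → 4
r = 26: 51, 53 → 2
r = 54: none → 0
r = 55: none → 0
r = 58: none → 0
Cross-inversions: 5 + 4 + 4 + 2 + 0 + 0 + 0 = 15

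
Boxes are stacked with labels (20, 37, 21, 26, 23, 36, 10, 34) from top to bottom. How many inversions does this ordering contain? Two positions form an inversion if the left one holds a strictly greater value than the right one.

13

Element-by-element contributions:
20 → 10 → 1
37 → 21, 26, 23, 36, 10, 34 → 6
21 → 10 → 1
26 → 23, 10 → 2
23 → 10 → 1
36 → 10, 34 → 2
10 → none → 0
34 → none → 0
Sum: 1 + 6 + 1 + 2 + 1 + 2 + 0 + 0 = 13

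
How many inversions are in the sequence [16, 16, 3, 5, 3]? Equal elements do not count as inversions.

7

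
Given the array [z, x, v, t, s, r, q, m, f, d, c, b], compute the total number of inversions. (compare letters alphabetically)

66

Count, for each position, how many later elements it exceeds:
z: 11
x: 10
v: 9
t: 8
s: 7
r: 6
q: 5
m: 4
f: 3
d: 2
c: 1
b: 0
Sum: 11 + 10 + 9 + 8 + 7 + 6 + 5 + 4 + 3 + 2 + 1 + 0 = 66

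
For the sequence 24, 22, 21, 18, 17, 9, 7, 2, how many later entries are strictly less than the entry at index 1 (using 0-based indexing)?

The element at index 1 is 22.
Elements after it: 21, 18, 17, 9, 7, 2
Those smaller than 22: 21, 18, 17, 9, 7, 2

6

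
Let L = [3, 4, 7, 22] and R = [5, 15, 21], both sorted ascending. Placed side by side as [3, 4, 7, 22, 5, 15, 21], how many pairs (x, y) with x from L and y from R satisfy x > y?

4 cross-inversions

Take each right-half value and tally the left-half values above it:
r = 5: 7, 22 → 2
r = 15: 22 → 1
r = 21: 22 → 1
Cross-inversions: 2 + 1 + 1 = 4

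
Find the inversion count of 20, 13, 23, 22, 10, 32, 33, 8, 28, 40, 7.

25

Count, for each position, how many later elements it exceeds:
20 → 13, 10, 8, 7 → 4
13 → 10, 8, 7 → 3
23 → 22, 10, 8, 7 → 4
22 → 10, 8, 7 → 3
10 → 8, 7 → 2
32 → 8, 28, 7 → 3
33 → 8, 28, 7 → 3
8 → 7 → 1
28 → 7 → 1
40 → 7 → 1
7 → none → 0
Sum: 4 + 3 + 4 + 3 + 2 + 3 + 3 + 1 + 1 + 1 + 0 = 25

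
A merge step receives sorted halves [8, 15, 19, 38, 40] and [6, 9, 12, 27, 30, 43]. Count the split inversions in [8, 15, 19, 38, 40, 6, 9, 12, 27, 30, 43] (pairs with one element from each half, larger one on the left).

17 cross-inversions

Take each right-half value and tally the left-half values above it:
r = 6: 8, 15, 19, 38, 40 → 5
r = 9: 15, 19, 38, 40 → 4
r = 12: 15, 19, 38, 40 → 4
r = 27: 38, 40 → 2
r = 30: 38, 40 → 2
r = 43: none → 0
Cross-inversions: 5 + 4 + 4 + 2 + 2 + 0 = 17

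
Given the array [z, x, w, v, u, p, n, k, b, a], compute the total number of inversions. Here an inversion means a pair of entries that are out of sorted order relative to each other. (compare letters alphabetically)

There are 45 inversions.

For each element, count later entries that are smaller:
z → x, w, v, u, p, n, k, b, a → 9
x → w, v, u, p, n, k, b, a → 8
w → v, u, p, n, k, b, a → 7
v → u, p, n, k, b, a → 6
u → p, n, k, b, a → 5
p → n, k, b, a → 4
n → k, b, a → 3
k → b, a → 2
b → a → 1
a → none → 0
Sum: 9 + 8 + 7 + 6 + 5 + 4 + 3 + 2 + 1 + 0 = 45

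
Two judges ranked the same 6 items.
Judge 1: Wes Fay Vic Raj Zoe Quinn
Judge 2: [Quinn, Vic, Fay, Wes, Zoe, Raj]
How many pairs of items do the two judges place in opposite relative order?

There are 9 discordant pairs.

Assign each item its position (1..6) in the first ordering, then rewrite the second ordering as that position sequence:
positions: Wes→1, Fay→2, Vic→3, Raj→4, Zoe→5, Quinn→6
second ordering as positions: [6, 3, 2, 1, 5, 4]
Discordant pairs = inversions in this position sequence.
6: 3, 2, 1, 5, 4 → 5
3: 2, 1 → 2
2: 1 → 1
1: 0
5: 4 → 1
4: 0
Total: 5 + 2 + 1 + 0 + 1 + 0 = 9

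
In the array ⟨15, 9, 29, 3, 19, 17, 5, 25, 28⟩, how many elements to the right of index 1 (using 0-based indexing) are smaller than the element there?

The element at index 1 is 9.
Elements after it: 29, 3, 19, 17, 5, 25, 28
Those smaller than 9: 3, 5

2 such elements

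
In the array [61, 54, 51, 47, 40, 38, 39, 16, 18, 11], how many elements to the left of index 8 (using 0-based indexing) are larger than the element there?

The element at index 8 is 18.
Elements before it: 61, 54, 51, 47, 40, 38, 39, 16
Those larger than 18: 61, 54, 51, 47, 40, 38, 39

7 such elements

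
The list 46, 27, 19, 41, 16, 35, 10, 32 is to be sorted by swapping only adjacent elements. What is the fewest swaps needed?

19

Each adjacent swap fixes exactly one inversion, so the minimum swap count equals the number of inversions.
Count inversions — for each element, later elements that are smaller:
46: 27, 19, 41, 16, 35, 10, 32 → 7
27: 19, 16, 10 → 3
19: 16, 10 → 2
41: 16, 35, 10, 32 → 4
16: 10 → 1
35: 10, 32 → 2
10: none → 0
32: none → 0
Total inversions: 7 + 3 + 2 + 4 + 1 + 2 + 0 + 0 = 19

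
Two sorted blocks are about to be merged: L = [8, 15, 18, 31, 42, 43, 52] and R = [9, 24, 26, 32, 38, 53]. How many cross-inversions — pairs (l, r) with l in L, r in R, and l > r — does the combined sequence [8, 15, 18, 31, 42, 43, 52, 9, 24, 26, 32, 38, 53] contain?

20

Count, for every r in R, how many entries of L exceed r:
r = 9: 15, 18, 31, 42, 43, 52 → 6
r = 24: 31, 42, 43, 52 → 4
r = 26: 31, 42, 43, 52 → 4
r = 32: 42, 43, 52 → 3
r = 38: 42, 43, 52 → 3
r = 53: none → 0
Cross-inversions: 6 + 4 + 4 + 3 + 3 + 0 = 20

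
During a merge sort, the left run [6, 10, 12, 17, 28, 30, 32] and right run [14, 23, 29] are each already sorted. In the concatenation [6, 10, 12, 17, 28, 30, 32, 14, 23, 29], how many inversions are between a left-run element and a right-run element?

Take each right-half value and tally the left-half values above it:
r = 14: 17, 28, 30, 32 → 4
r = 23: 28, 30, 32 → 3
r = 29: 30, 32 → 2
Cross-inversions: 4 + 3 + 2 = 9

9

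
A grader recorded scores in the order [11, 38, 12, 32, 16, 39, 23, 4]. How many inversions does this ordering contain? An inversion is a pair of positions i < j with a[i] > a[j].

Element-by-element contributions:
11: 1
38: 5
12: 1
32: 3
16: 1
39: 2
23: 1
4: 0
Sum: 1 + 5 + 1 + 3 + 1 + 2 + 1 + 0 = 14

14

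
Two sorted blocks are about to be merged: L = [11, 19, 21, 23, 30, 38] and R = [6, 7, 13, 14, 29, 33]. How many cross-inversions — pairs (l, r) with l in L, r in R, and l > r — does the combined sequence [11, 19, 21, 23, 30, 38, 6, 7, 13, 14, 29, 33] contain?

Count, for every r in R, how many entries of L exceed r:
r = 6: 11, 19, 21, 23, 30, 38 → 6
r = 7: 11, 19, 21, 23, 30, 38 → 6
r = 13: 19, 21, 23, 30, 38 → 5
r = 14: 19, 21, 23, 30, 38 → 5
r = 29: 30, 38 → 2
r = 33: 38 → 1
Cross-inversions: 6 + 6 + 5 + 5 + 2 + 1 = 25

25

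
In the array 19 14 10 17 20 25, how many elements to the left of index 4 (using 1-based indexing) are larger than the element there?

1

The element at index 4 is 17.
Elements before it: 19, 14, 10
Those larger than 17: 19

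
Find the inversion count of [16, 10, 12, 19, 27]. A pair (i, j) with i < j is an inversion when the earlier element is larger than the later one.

There are 2 out-of-order pairs.

Sweep left to right; for each value list the smaller values that follow it:
16: 2
10: 0
12: 0
19: 0
27: 0
Sum: 2 + 0 + 0 + 0 + 0 = 2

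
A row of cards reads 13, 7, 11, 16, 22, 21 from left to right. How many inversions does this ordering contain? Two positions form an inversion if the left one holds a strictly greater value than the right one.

3 inversions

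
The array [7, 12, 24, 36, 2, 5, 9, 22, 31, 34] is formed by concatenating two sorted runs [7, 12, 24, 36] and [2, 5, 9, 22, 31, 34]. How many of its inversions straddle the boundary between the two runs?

15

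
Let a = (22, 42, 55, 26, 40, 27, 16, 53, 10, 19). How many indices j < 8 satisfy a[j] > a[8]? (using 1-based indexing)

1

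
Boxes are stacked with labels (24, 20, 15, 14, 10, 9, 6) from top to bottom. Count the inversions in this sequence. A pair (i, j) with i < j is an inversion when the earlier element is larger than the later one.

Sweep left to right; for each value list the smaller values that follow it:
24 → 20, 15, 14, 10, 9, 6 → 6
20 → 15, 14, 10, 9, 6 → 5
15 → 14, 10, 9, 6 → 4
14 → 10, 9, 6 → 3
10 → 9, 6 → 2
9 → 6 → 1
6 → none → 0
Sum: 6 + 5 + 4 + 3 + 2 + 1 + 0 = 21

There are 21 inversions.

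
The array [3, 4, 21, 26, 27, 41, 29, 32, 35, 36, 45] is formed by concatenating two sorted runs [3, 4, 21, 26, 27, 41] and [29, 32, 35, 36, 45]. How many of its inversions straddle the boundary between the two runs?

For each element r of the right run, count left-run elements greater than r:
r = 29: 41 → 1
r = 32: 41 → 1
r = 35: 41 → 1
r = 36: 41 → 1
r = 45: none → 0
Cross-inversions: 1 + 1 + 1 + 1 + 0 = 4

Cross-inversions: 4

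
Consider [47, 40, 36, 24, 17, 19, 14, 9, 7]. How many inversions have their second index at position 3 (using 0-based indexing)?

3 such elements

The element at index 3 is 24.
Elements before it: 47, 40, 36
Those larger than 24: 47, 40, 36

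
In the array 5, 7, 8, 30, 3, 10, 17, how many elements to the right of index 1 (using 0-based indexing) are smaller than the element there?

1

The element at index 1 is 7.
Elements after it: 8, 30, 3, 10, 17
Those smaller than 7: 3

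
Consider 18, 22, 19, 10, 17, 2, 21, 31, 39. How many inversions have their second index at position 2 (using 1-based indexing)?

0

The element at index 2 is 22.
Elements before it: 18
None of them are larger than 22.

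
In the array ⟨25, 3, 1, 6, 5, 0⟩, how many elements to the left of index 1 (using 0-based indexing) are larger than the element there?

1

The element at index 1 is 3.
Elements before it: 25
Those larger than 3: 25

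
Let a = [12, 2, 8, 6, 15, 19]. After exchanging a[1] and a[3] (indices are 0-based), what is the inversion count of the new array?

5 inversions

Positions 1 and 3 hold 2 and 6; after swapping, the array is [12, 6, 8, 2, 15, 19].
Count, for each position, how many later elements it exceeds:
12: 3
6: 1
8: 1
2: 0
15: 0
19: 0
Sum: 3 + 1 + 1 + 0 + 0 + 0 = 5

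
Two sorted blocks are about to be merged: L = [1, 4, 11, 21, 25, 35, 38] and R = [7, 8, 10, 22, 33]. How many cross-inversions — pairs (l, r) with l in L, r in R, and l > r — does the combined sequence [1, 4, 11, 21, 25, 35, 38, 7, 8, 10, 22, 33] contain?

Cross-inversions: 20

For each element r of the right run, count left-run elements greater than r:
r = 7: 11, 21, 25, 35, 38 → 5
r = 8: 11, 21, 25, 35, 38 → 5
r = 10: 11, 21, 25, 35, 38 → 5
r = 22: 25, 35, 38 → 3
r = 33: 35, 38 → 2
Cross-inversions: 5 + 5 + 5 + 3 + 2 = 20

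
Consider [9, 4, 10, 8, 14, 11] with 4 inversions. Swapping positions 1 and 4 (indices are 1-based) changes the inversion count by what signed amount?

Positions 1 and 4 hold 9 and 8; after swapping, the array is [8, 4, 10, 9, 14, 11].
Count, for each position, how many later elements it exceeds:
8 → 4 → 1
4 → none → 0
10 → 9 → 1
9 → none → 0
14 → 11 → 1
11 → none → 0
Sum: 1 + 0 + 1 + 0 + 1 + 0 = 3
Change: 3 − 4 = -1

-1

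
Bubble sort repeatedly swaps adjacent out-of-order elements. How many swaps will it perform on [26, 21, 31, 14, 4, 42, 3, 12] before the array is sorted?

19 swaps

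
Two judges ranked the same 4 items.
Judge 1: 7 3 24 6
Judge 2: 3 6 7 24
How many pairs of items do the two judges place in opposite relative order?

Assign each item its position (1..4) in the first ordering, then rewrite the second ordering as that position sequence:
positions: 7→1, 3→2, 24→3, 6→4
second ordering as positions: [2, 4, 1, 3]
Discordant pairs = inversions in this position sequence.
2: 1 → 1
4: 1, 3 → 2
1: 0
3: 0
Total: 1 + 2 + 0 + 0 = 3

3 discordant pairs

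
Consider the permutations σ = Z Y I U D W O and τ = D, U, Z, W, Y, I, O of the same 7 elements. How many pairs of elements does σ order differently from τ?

Assign each item its position (1..7) in the first ordering, then rewrite the second ordering as that position sequence:
positions: Z→1, Y→2, I→3, U→4, D→5, W→6, O→7
second ordering as positions: [5, 4, 1, 6, 2, 3, 7]
Discordant pairs = inversions in this position sequence.
5: 4, 1, 2, 3 → 4
4: 1, 2, 3 → 3
1: 0
6: 2, 3 → 2
2: 0
3: 0
7: 0
Total: 4 + 3 + 0 + 2 + 0 + 0 + 0 = 9

There are 9 discordant pairs.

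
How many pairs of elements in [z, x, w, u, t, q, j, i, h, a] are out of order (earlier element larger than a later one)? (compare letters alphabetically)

For each element, count later entries that are smaller:
z → x, w, u, t, q, j, i, h, a → 9
x → w, u, t, q, j, i, h, a → 8
w → u, t, q, j, i, h, a → 7
u → t, q, j, i, h, a → 6
t → q, j, i, h, a → 5
q → j, i, h, a → 4
j → i, h, a → 3
i → h, a → 2
h → a → 1
a → none → 0
Sum: 9 + 8 + 7 + 6 + 5 + 4 + 3 + 2 + 1 + 0 = 45

There are 45 inversions.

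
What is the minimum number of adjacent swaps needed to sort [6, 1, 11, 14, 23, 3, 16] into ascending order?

Swaps: 6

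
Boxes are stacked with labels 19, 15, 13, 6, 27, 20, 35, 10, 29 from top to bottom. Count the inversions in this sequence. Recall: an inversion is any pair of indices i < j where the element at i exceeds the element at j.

There are 14 out-of-order pairs.

Count, for each position, how many later elements it exceeds:
19: 4
15: 3
13: 2
6: 0
27: 2
20: 1
35: 2
10: 0
29: 0
Sum: 4 + 3 + 2 + 0 + 2 + 1 + 2 + 0 + 0 = 14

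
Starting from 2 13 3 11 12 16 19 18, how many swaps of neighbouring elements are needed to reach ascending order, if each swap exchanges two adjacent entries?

4

The minimum number of adjacent swaps to sort an array equals its inversion count, since every such swap removes exactly one inversion.
Count inversions — for each element, later elements that are smaller:
2: none → 0
13: 3, 11, 12 → 3
3: none → 0
11: none → 0
12: none → 0
16: none → 0
19: 18 → 1
18: none → 0
Total inversions: 0 + 3 + 0 + 0 + 0 + 0 + 1 + 0 = 4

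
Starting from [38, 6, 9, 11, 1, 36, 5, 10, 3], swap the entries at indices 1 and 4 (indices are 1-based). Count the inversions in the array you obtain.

22 inversions

Positions 1 and 4 hold 38 and 11; after swapping, the array is [11, 6, 9, 38, 1, 36, 5, 10, 3].
For each element, count later entries that are smaller:
11 → 6, 9, 1, 5, 10, 3 → 6
6 → 1, 5, 3 → 3
9 → 1, 5, 3 → 3
38 → 1, 36, 5, 10, 3 → 5
1 → none → 0
36 → 5, 10, 3 → 3
5 → 3 → 1
10 → 3 → 1
3 → none → 0
Sum: 6 + 3 + 3 + 5 + 0 + 3 + 1 + 1 + 0 = 22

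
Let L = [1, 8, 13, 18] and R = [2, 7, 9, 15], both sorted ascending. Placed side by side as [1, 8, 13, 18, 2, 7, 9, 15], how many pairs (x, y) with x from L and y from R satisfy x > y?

Take each right-half value and tally the left-half values above it:
r = 2: 8, 13, 18 → 3
r = 7: 8, 13, 18 → 3
r = 9: 13, 18 → 2
r = 15: 18 → 1
Cross-inversions: 3 + 3 + 2 + 1 = 9

Split inversions: 9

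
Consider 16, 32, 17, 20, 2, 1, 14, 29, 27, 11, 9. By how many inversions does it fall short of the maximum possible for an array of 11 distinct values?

22

Maximum inversions for 11 distinct elements is C(11, 2) = 11·10/2 = 55.
Current inversions — for each element, count later smaller elements:
16: 5
32: 9
17: 5
20: 5
2: 1
1: 0
14: 2
29: 3
27: 2
11: 1
9: 0
Current total: 5 + 9 + 5 + 5 + 1 + 0 + 2 + 3 + 2 + 1 + 0 = 33
Shortfall: 55 − 33 = 22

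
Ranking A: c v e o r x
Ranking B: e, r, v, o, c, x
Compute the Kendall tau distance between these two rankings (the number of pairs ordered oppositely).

Assign each item its position (1..6) in the first ordering, then rewrite the second ordering as that position sequence:
positions: c→1, v→2, e→3, o→4, r→5, x→6
second ordering as positions: [3, 5, 2, 4, 1, 6]
Discordant pairs = inversions in this position sequence.
3: 2, 1 → 2
5: 2, 4, 1 → 3
2: 1 → 1
4: 1 → 1
1: 0
6: 0
Total: 2 + 3 + 1 + 1 + 0 + 0 = 7

7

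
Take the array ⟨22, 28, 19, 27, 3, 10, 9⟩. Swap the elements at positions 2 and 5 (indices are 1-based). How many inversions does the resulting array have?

Positions 2 and 5 hold 28 and 3; after swapping, the array is [22, 3, 19, 27, 28, 10, 9].
For each element, count later entries that are smaller:
22 → 3, 19, 10, 9 → 4
3 → none → 0
19 → 10, 9 → 2
27 → 10, 9 → 2
28 → 10, 9 → 2
10 → 9 → 1
9 → none → 0
Sum: 4 + 0 + 2 + 2 + 2 + 1 + 0 = 11

There are 11 inversions.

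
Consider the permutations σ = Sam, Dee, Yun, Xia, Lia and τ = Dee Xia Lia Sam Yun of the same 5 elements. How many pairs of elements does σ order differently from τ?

Assign each item its position (1..5) in the first ordering, then rewrite the second ordering as that position sequence:
positions: Sam→1, Dee→2, Yun→3, Xia→4, Lia→5
second ordering as positions: [2, 4, 5, 1, 3]
Discordant pairs = inversions in this position sequence.
2: 1 → 1
4: 1, 3 → 2
5: 1, 3 → 2
1: 0
3: 0
Total: 1 + 2 + 2 + 0 + 0 = 5

5 discordant pairs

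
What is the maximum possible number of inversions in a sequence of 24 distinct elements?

276 inversions

A reversed (strictly descending) arrangement makes every pair an inversion, giving C(24, 2) inversions.
C(24, 2) = 24·23/2 = 276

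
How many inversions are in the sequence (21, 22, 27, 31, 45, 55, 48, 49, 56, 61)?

Inversions: 2

Element-by-element contributions:
21: 0
22: 0
27: 0
31: 0
45: 0
55: 2
48: 0
49: 0
56: 0
61: 0
Sum: 0 + 0 + 0 + 0 + 0 + 2 + 0 + 0 + 0 + 0 = 2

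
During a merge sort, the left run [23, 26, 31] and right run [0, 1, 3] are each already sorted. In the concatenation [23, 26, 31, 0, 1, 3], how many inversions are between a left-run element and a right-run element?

Take each right-half value and tally the left-half values above it:
r = 0: 23, 26, 31 → 3
r = 1: 23, 26, 31 → 3
r = 3: 23, 26, 31 → 3
Cross-inversions: 3 + 3 + 3 = 9

9 split inversions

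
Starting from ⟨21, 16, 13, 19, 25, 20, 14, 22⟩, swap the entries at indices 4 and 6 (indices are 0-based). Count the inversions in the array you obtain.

9 inversions

Positions 4 and 6 hold 25 and 14; after swapping, the array is [21, 16, 13, 19, 14, 20, 25, 22].
Count, for each position, how many later elements it exceeds:
21: 5
16: 2
13: 0
19: 1
14: 0
20: 0
25: 1
22: 0
Sum: 5 + 2 + 0 + 1 + 0 + 0 + 1 + 0 = 9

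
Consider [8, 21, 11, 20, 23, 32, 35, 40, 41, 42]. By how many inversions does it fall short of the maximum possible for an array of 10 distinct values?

Maximum inversions for 10 distinct elements is C(10, 2) = 10·9/2 = 45.
Current inversions — for each element, count later smaller elements:
8: 0
21: 2
11: 0
20: 0
23: 0
32: 0
35: 0
40: 0
41: 0
42: 0
Current total: 0 + 2 + 0 + 0 + 0 + 0 + 0 + 0 + 0 + 0 = 2
Shortfall: 45 − 2 = 43

43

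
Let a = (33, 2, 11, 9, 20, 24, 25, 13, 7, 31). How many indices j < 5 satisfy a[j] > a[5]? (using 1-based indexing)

The element at index 5 is 20.
Elements before it: 33, 2, 11, 9
Those larger than 20: 33

1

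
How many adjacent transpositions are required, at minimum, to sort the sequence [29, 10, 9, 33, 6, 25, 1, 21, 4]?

Minimum adjacent swaps = number of inversions (each swap of adjacent out-of-order elements removes one inversion and no swap can remove more).
Count inversions — for each element, later elements that are smaller:
29: 10, 9, 6, 25, 1, 21, 4 → 7
10: 9, 6, 1, 4 → 4
9: 6, 1, 4 → 3
33: 6, 25, 1, 21, 4 → 5
6: 1, 4 → 2
25: 1, 21, 4 → 3
1: none → 0
21: 4 → 1
4: none → 0
Total inversions: 7 + 4 + 3 + 5 + 2 + 3 + 0 + 1 + 0 = 25

There are 25 adjacent swaps.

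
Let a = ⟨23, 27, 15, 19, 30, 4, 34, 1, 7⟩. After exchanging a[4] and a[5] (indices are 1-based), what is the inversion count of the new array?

Positions 4 and 5 hold 19 and 30; after swapping, the array is [23, 27, 15, 30, 19, 4, 34, 1, 7].
Element-by-element contributions:
23 → 15, 19, 4, 1, 7 → 5
27 → 15, 19, 4, 1, 7 → 5
15 → 4, 1, 7 → 3
30 → 19, 4, 1, 7 → 4
19 → 4, 1, 7 → 3
4 → 1 → 1
34 → 1, 7 → 2
1 → none → 0
7 → none → 0
Sum: 5 + 5 + 3 + 4 + 3 + 1 + 2 + 0 + 0 = 23

There are 23 inversions.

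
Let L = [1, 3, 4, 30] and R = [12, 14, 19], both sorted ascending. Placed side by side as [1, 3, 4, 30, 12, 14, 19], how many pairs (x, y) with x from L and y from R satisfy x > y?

3 split inversions

Count, for every r in R, how many entries of L exceed r:
r = 12: 30 → 1
r = 14: 30 → 1
r = 19: 30 → 1
Cross-inversions: 1 + 1 + 1 = 3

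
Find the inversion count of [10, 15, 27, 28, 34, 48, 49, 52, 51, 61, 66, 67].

Sweep left to right; for each value list the smaller values that follow it:
10 → none → 0
15 → none → 0
27 → none → 0
28 → none → 0
34 → none → 0
48 → none → 0
49 → none → 0
52 → 51 → 1
51 → none → 0
61 → none → 0
66 → none → 0
67 → none → 0
Sum: 0 + 0 + 0 + 0 + 0 + 0 + 0 + 1 + 0 + 0 + 0 + 0 = 1

1 inversion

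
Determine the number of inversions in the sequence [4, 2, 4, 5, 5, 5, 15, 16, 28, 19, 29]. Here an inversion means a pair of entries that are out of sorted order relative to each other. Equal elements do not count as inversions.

Out-of-order pairs: 2

Sweep left to right; for each value list the smaller values that follow it:
4 → 2 → 1
2 → none → 0
4 → none → 0
5 → none → 0
5 → none → 0
5 → none → 0
15 → none → 0
16 → none → 0
28 → 19 → 1
19 → none → 0
29 → none → 0
Sum: 1 + 0 + 0 + 0 + 0 + 0 + 0 + 0 + 1 + 0 + 0 = 2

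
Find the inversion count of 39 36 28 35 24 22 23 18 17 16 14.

53 out-of-order pairs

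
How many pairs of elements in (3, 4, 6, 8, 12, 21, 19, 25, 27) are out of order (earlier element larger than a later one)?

Out-of-order pairs: 1

Count, for each position, how many later elements it exceeds:
3 → none → 0
4 → none → 0
6 → none → 0
8 → none → 0
12 → none → 0
21 → 19 → 1
19 → none → 0
25 → none → 0
27 → none → 0
Sum: 0 + 0 + 0 + 0 + 0 + 1 + 0 + 0 + 0 = 1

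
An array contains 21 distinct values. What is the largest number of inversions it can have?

There are 210 inversions.

The maximum occurs when the array is in strictly decreasing order: every one of the C(21, 2) pairs is inverted.
C(21, 2) = 21·20/2 = 210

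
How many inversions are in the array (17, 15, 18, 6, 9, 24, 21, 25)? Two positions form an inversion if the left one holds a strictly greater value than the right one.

8

Element-by-element contributions:
17 → 15, 6, 9 → 3
15 → 6, 9 → 2
18 → 6, 9 → 2
6 → none → 0
9 → none → 0
24 → 21 → 1
21 → none → 0
25 → none → 0
Sum: 3 + 2 + 2 + 0 + 0 + 1 + 0 + 0 = 8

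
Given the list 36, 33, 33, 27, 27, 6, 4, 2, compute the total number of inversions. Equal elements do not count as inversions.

For each element, count later entries that are smaller:
36: 7
33: 5
33: 5
27: 3
27: 3
6: 2
4: 1
2: 0
Sum: 7 + 5 + 5 + 3 + 3 + 2 + 1 + 0 = 26

26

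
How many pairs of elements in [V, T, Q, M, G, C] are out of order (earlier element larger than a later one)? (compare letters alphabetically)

15

Count, for each position, how many later elements it exceeds:
V → T, Q, M, G, C → 5
T → Q, M, G, C → 4
Q → M, G, C → 3
M → G, C → 2
G → C → 1
C → none → 0
Sum: 5 + 4 + 3 + 2 + 1 + 0 = 15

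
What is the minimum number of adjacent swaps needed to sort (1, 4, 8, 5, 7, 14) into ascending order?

The minimum number of adjacent swaps to sort an array equals its inversion count, since every such swap removes exactly one inversion.
Count inversions — for each element, later elements that are smaller:
1: none → 0
4: none → 0
8: 5, 7 → 2
5: none → 0
7: none → 0
14: none → 0
Total inversions: 0 + 0 + 2 + 0 + 0 + 0 = 2

2 swaps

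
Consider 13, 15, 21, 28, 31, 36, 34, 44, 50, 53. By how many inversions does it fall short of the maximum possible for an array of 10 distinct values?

44

Maximum inversions for 10 distinct elements is C(10, 2) = 10·9/2 = 45.
Current inversions — for each element, count later smaller elements:
13: 0
15: 0
21: 0
28: 0
31: 0
36: 1
34: 0
44: 0
50: 0
53: 0
Current total: 0 + 0 + 0 + 0 + 0 + 1 + 0 + 0 + 0 + 0 = 1
Shortfall: 45 − 1 = 44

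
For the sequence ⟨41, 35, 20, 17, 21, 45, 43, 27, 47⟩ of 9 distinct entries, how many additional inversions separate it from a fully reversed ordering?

23 inversions short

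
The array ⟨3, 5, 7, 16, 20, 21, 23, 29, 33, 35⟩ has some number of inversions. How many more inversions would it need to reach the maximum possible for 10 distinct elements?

45

Maximum inversions for 10 distinct elements is C(10, 2) = 10·9/2 = 45.
Current inversions — for each element, count later smaller elements:
3: 0
5: 0
7: 0
16: 0
20: 0
21: 0
23: 0
29: 0
33: 0
35: 0
Current total: 0 + 0 + 0 + 0 + 0 + 0 + 0 + 0 + 0 + 0 = 0
Shortfall: 45 − 0 = 45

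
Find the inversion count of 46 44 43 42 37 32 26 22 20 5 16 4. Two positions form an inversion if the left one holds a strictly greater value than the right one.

65

Count, for each position, how many later elements it exceeds:
46 → 44, 43, 42, 37, 32, 26, 22, 20, 5, 16, 4 → 11
44 → 43, 42, 37, 32, 26, 22, 20, 5, 16, 4 → 10
43 → 42, 37, 32, 26, 22, 20, 5, 16, 4 → 9
42 → 37, 32, 26, 22, 20, 5, 16, 4 → 8
37 → 32, 26, 22, 20, 5, 16, 4 → 7
32 → 26, 22, 20, 5, 16, 4 → 6
26 → 22, 20, 5, 16, 4 → 5
22 → 20, 5, 16, 4 → 4
20 → 5, 16, 4 → 3
5 → 4 → 1
16 → 4 → 1
4 → none → 0
Sum: 11 + 10 + 9 + 8 + 7 + 6 + 5 + 4 + 3 + 1 + 1 + 0 = 65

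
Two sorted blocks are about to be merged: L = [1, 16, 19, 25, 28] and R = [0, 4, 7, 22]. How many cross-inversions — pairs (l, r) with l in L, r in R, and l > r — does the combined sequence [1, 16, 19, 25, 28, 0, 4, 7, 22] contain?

15

Take each right-half value and tally the left-half values above it:
r = 0: 1, 16, 19, 25, 28 → 5
r = 4: 16, 19, 25, 28 → 4
r = 7: 16, 19, 25, 28 → 4
r = 22: 25, 28 → 2
Cross-inversions: 5 + 4 + 4 + 2 = 15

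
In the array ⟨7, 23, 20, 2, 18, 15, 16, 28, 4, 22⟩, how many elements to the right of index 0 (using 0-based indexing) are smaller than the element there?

The element at index 0 is 7.
Elements after it: 23, 20, 2, 18, 15, 16, 28, 4, 22
Those smaller than 7: 2, 4

2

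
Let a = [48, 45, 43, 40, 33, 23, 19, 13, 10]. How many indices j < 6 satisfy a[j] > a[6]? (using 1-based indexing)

The element at index 6 is 23.
Elements before it: 48, 45, 43, 40, 33
Those larger than 23: 48, 45, 43, 40, 33

5 such elements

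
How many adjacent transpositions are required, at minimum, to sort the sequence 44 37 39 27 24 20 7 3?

27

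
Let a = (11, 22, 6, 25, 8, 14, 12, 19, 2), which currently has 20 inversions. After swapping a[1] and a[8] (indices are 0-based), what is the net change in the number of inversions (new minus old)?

-11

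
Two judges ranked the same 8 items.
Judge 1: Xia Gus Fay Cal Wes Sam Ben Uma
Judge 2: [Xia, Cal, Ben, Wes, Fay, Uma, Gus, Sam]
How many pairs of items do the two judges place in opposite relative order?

11 discordant pairs

Assign each item its position (1..8) in the first ordering, then rewrite the second ordering as that position sequence:
positions: Xia→1, Gus→2, Fay→3, Cal→4, Wes→5, Sam→6, Ben→7, Uma→8
second ordering as positions: [1, 4, 7, 5, 3, 8, 2, 6]
Discordant pairs = inversions in this position sequence.
1: 0
4: 3, 2 → 2
7: 5, 3, 2, 6 → 4
5: 3, 2 → 2
3: 2 → 1
8: 2, 6 → 2
2: 0
6: 0
Total: 0 + 2 + 4 + 2 + 1 + 2 + 0 + 0 = 11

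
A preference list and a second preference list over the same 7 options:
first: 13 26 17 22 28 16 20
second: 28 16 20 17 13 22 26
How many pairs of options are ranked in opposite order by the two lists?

Assign each item its position (1..7) in the first ordering, then rewrite the second ordering as that position sequence:
positions: 13→1, 26→2, 17→3, 22→4, 28→5, 16→6, 20→7
second ordering as positions: [5, 6, 7, 3, 1, 4, 2]
Discordant pairs = inversions in this position sequence.
5: 3, 1, 4, 2 → 4
6: 3, 1, 4, 2 → 4
7: 3, 1, 4, 2 → 4
3: 1, 2 → 2
1: 0
4: 2 → 1
2: 0
Total: 4 + 4 + 4 + 2 + 0 + 1 + 0 = 15

15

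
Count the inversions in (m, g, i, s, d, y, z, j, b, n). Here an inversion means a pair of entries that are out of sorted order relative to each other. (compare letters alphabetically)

21 out-of-order pairs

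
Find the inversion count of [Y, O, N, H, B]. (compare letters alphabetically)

Out-of-order index pairs (1-indexed):
(1,2): Y > O
(1,3): Y > N
(1,4): Y > H
(1,5): Y > B
(2,3): O > N
(2,4): O > H
(2,5): O > B
(3,4): N > H
(3,5): N > B
(4,5): H > B
That's 10 pairs.

10 inversions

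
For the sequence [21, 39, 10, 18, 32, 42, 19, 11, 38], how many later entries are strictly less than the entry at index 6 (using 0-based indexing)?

The element at index 6 is 19.
Elements after it: 11, 38
Those smaller than 19: 11

1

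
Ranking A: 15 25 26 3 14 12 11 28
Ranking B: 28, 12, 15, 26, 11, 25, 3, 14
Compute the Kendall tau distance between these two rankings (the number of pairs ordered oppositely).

16

Assign each item its position (1..8) in the first ordering, then rewrite the second ordering as that position sequence:
positions: 15→1, 25→2, 26→3, 3→4, 14→5, 12→6, 11→7, 28→8
second ordering as positions: [8, 6, 1, 3, 7, 2, 4, 5]
Discordant pairs = inversions in this position sequence.
8: 6, 1, 3, 7, 2, 4, 5 → 7
6: 1, 3, 2, 4, 5 → 5
1: 0
3: 2 → 1
7: 2, 4, 5 → 3
2: 0
4: 0
5: 0
Total: 7 + 5 + 0 + 1 + 3 + 0 + 0 + 0 = 16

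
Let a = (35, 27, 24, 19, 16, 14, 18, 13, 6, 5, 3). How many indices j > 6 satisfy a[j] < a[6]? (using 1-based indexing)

The element at index 6 is 14.
Elements after it: 18, 13, 6, 5, 3
Those smaller than 14: 13, 6, 5, 3

4 such elements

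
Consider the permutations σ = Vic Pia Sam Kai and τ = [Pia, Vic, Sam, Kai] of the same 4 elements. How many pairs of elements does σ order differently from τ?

Assign each item its position (1..4) in the first ordering, then rewrite the second ordering as that position sequence:
positions: Vic→1, Pia→2, Sam→3, Kai→4
second ordering as positions: [2, 1, 3, 4]
Discordant pairs = inversions in this position sequence.
2: 1 → 1
1: 0
3: 0
4: 0
Total: 1 + 0 + 0 + 0 = 1

1 discordant pair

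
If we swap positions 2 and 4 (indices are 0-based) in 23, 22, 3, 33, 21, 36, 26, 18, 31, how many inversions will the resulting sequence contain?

17 inversions

Positions 2 and 4 hold 3 and 21; after swapping, the array is [23, 22, 21, 33, 3, 36, 26, 18, 31].
Sweep left to right; for each value list the smaller values that follow it:
23: 4
22: 3
21: 2
33: 4
3: 0
36: 3
26: 1
18: 0
31: 0
Sum: 4 + 3 + 2 + 4 + 0 + 3 + 1 + 0 + 0 = 17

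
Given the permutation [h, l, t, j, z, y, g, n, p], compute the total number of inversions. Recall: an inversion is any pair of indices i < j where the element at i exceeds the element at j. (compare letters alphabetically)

Count, for each position, how many later elements it exceeds:
h → g → 1
l → j, g → 2
t → j, g, n, p → 4
j → g → 1
z → y, g, n, p → 4
y → g, n, p → 3
g → none → 0
n → none → 0
p → none → 0
Sum: 1 + 2 + 4 + 1 + 4 + 3 + 0 + 0 + 0 = 15

15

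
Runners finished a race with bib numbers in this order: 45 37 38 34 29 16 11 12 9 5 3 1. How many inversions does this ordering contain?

64

For each element, count later entries that are smaller:
45 → 37, 38, 34, 29, 16, 11, 12, 9, 5, 3, 1 → 11
37 → 34, 29, 16, 11, 12, 9, 5, 3, 1 → 9
38 → 34, 29, 16, 11, 12, 9, 5, 3, 1 → 9
34 → 29, 16, 11, 12, 9, 5, 3, 1 → 8
29 → 16, 11, 12, 9, 5, 3, 1 → 7
16 → 11, 12, 9, 5, 3, 1 → 6
11 → 9, 5, 3, 1 → 4
12 → 9, 5, 3, 1 → 4
9 → 5, 3, 1 → 3
5 → 3, 1 → 2
3 → 1 → 1
1 → none → 0
Sum: 11 + 9 + 9 + 8 + 7 + 6 + 4 + 4 + 3 + 2 + 1 + 0 = 64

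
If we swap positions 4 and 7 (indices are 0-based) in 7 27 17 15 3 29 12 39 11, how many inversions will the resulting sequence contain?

22 inversions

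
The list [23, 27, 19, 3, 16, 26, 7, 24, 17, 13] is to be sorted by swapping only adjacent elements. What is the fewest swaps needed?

Minimum adjacent swaps = number of inversions (each swap of adjacent out-of-order elements removes one inversion and no swap can remove more).
Count inversions — for each element, later elements that are smaller:
23: 19, 3, 16, 7, 17, 13 → 6
27: 19, 3, 16, 26, 7, 24, 17, 13 → 8
19: 3, 16, 7, 17, 13 → 5
3: none → 0
16: 7, 13 → 2
26: 7, 24, 17, 13 → 4
7: none → 0
24: 17, 13 → 2
17: 13 → 1
13: none → 0
Total inversions: 6 + 8 + 5 + 0 + 2 + 4 + 0 + 2 + 1 + 0 = 28

Adjacent swaps: 28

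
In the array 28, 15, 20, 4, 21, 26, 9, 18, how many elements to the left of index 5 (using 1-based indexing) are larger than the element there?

1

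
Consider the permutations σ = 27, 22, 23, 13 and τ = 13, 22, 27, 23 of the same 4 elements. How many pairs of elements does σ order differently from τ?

Assign each item its position (1..4) in the first ordering, then rewrite the second ordering as that position sequence:
positions: 27→1, 22→2, 23→3, 13→4
second ordering as positions: [4, 2, 1, 3]
Discordant pairs = inversions in this position sequence.
4: 2, 1, 3 → 3
2: 1 → 1
1: 0
3: 0
Total: 3 + 1 + 0 + 0 = 4

4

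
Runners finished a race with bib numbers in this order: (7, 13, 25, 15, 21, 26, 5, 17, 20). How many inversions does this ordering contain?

14

Sweep left to right; for each value list the smaller values that follow it:
7 → 5 → 1
13 → 5 → 1
25 → 15, 21, 5, 17, 20 → 5
15 → 5 → 1
21 → 5, 17, 20 → 3
26 → 5, 17, 20 → 3
5 → none → 0
17 → none → 0
20 → none → 0
Sum: 1 + 1 + 5 + 1 + 3 + 3 + 0 + 0 + 0 = 14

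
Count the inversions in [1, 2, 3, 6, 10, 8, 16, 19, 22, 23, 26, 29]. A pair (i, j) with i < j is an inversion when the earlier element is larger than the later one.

1 out-of-order pair

Element-by-element contributions:
1: 0
2: 0
3: 0
6: 0
10: 1
8: 0
16: 0
19: 0
22: 0
23: 0
26: 0
29: 0
Sum: 0 + 0 + 0 + 0 + 1 + 0 + 0 + 0 + 0 + 0 + 0 + 0 = 1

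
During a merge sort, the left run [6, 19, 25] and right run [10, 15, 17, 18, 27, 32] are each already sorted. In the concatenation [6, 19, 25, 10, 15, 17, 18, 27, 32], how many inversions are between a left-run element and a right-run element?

Take each right-half value and tally the left-half values above it:
r = 10: 19, 25 → 2
r = 15: 19, 25 → 2
r = 17: 19, 25 → 2
r = 18: 19, 25 → 2
r = 27: none → 0
r = 32: none → 0
Cross-inversions: 2 + 2 + 2 + 2 + 0 + 0 = 8

8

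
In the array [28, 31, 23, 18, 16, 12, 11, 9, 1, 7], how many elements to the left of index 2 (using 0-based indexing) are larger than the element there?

2

The element at index 2 is 23.
Elements before it: 28, 31
Those larger than 23: 28, 31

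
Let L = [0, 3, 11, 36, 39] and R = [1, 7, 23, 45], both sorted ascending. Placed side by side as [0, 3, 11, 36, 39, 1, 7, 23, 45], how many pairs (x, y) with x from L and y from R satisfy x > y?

There are 9 cross-inversions.

Count, for every r in R, how many entries of L exceed r:
r = 1: 3, 11, 36, 39 → 4
r = 7: 11, 36, 39 → 3
r = 23: 36, 39 → 2
r = 45: none → 0
Cross-inversions: 4 + 3 + 2 + 0 = 9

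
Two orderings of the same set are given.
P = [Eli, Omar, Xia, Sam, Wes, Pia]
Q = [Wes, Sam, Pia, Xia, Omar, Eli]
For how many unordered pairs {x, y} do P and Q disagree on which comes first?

13 disagreeing pairs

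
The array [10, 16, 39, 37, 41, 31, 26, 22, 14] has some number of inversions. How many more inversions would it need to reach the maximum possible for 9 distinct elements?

16

Maximum inversions for 9 distinct elements is C(9, 2) = 9·8/2 = 36.
Current inversions — for each element, count later smaller elements:
10: 0
16: 1
39: 5
37: 4
41: 4
31: 3
26: 2
22: 1
14: 0
Current total: 0 + 1 + 5 + 4 + 4 + 3 + 2 + 1 + 0 = 20
Shortfall: 36 − 20 = 16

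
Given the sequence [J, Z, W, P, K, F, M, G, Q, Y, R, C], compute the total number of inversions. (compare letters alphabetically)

There are 37 inversions.

Count, for each position, how many later elements it exceeds:
J → F, G, C → 3
Z → W, P, K, F, M, G, Q, Y, R, C → 10
W → P, K, F, M, G, Q, R, C → 8
P → K, F, M, G, C → 5
K → F, G, C → 3
F → C → 1
M → G, C → 2
G → C → 1
Q → C → 1
Y → R, C → 2
R → C → 1
C → none → 0
Sum: 3 + 10 + 8 + 5 + 3 + 1 + 2 + 1 + 1 + 2 + 1 + 0 = 37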